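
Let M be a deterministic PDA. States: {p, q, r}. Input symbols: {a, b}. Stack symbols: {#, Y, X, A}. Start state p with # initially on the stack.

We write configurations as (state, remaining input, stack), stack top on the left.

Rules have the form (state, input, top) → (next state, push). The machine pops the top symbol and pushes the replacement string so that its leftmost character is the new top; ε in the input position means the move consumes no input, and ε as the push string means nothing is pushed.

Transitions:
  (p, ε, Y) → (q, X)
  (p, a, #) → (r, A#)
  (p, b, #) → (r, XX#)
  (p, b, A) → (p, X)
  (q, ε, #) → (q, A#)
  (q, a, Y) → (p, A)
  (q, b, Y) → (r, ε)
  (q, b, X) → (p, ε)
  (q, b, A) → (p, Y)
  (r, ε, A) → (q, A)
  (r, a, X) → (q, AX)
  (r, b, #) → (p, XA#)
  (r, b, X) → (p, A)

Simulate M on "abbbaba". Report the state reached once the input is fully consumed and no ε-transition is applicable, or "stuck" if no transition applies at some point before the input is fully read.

(p, abbbaba, #)
  read a, top #: go to r, push A# → (r, bbbaba, A#)
  ε-move, top A: go to q, push A → (q, bbbaba, A#)
  read b, top A: go to p, push Y → (p, bbaba, Y#)
  ε-move, top Y: go to q, push X → (q, bbaba, X#)
  read b, top X: go to p, push ε → (p, baba, #)
  read b, top #: go to r, push XX# → (r, aba, XX#)
  read a, top X: go to q, push AX → (q, ba, AXX#)
  read b, top A: go to p, push Y → (p, a, YXX#)
  ε-move, top Y: go to q, push X → (q, a, XXX#)
No transition for (q, a, top X); M blocks with input a remaining.

stuck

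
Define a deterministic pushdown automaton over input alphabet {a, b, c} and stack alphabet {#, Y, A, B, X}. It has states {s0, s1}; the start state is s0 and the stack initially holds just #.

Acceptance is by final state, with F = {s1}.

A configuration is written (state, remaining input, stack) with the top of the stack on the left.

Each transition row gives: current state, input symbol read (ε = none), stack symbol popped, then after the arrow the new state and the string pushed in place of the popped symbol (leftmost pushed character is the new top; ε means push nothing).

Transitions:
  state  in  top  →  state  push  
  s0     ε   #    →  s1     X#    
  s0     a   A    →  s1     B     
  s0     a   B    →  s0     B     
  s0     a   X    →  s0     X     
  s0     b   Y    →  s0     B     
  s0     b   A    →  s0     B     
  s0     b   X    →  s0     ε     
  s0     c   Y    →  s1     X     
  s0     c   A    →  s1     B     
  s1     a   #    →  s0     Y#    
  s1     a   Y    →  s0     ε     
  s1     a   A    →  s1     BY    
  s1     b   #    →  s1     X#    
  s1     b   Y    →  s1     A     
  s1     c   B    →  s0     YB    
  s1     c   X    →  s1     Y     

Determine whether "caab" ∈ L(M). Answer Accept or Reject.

(s0, caab, #) ⊢ (s1, caab, X#) ⊢ (s1, aab, Y#) ⊢ (s0, ab, #) ⊢ (s1, ab, X#)
No transition applies at (s1, ab, X#); input not fully consumed.

Reject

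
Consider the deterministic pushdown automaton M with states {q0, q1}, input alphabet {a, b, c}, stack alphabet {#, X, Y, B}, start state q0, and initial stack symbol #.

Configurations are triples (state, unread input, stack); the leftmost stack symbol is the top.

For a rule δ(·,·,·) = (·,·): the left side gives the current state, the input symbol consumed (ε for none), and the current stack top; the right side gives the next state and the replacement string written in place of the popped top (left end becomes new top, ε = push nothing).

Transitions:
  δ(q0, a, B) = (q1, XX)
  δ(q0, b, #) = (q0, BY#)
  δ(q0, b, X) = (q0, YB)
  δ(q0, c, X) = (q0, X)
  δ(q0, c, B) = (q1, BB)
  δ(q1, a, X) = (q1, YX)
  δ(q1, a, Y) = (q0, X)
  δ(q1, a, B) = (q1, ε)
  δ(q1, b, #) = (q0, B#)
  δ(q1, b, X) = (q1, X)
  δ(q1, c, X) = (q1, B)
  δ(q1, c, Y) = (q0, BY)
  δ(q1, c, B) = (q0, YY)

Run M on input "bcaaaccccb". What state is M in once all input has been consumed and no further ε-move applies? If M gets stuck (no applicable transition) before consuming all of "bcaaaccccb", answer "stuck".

q0

(q0, bcaaaccccb, #)
  read b, top #: go to q0, push BY# → (q0, caaaccccb, BY#)
  read c, top B: go to q1, push BB → (q1, aaaccccb, BBY#)
  read a, top B: go to q1, push ε → (q1, aaccccb, BY#)
  read a, top B: go to q1, push ε → (q1, accccb, Y#)
  read a, top Y: go to q0, push X → (q0, ccccb, X#)
  read c, top X: go to q0, push X → (q0, cccb, X#)
  read c, top X: go to q0, push X → (q0, ccb, X#)
  read c, top X: go to q0, push X → (q0, cb, X#)
  read c, top X: go to q0, push X → (q0, b, X#)
  read b, top X: go to q0, push YB → (q0, ε, YB#)
All input consumed; M is in state q0.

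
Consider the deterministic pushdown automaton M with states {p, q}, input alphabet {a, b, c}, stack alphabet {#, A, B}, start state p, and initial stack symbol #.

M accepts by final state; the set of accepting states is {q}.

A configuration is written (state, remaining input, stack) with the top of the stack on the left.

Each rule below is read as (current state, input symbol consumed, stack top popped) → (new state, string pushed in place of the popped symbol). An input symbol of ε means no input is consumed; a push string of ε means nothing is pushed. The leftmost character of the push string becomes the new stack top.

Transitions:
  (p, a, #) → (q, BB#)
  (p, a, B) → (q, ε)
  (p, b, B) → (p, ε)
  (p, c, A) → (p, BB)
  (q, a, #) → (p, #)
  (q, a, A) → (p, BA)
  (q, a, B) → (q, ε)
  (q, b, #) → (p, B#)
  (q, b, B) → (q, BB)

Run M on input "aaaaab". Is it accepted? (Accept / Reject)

(p, aaaaab, #) ⊢ (q, aaaab, BB#) ⊢ (q, aaab, B#) ⊢ (q, aab, #) ⊢ (p, ab, #) ⊢ (q, b, BB#) ⊢ (q, ε, BBB#)
All input consumed; state q ∈ F.

Accept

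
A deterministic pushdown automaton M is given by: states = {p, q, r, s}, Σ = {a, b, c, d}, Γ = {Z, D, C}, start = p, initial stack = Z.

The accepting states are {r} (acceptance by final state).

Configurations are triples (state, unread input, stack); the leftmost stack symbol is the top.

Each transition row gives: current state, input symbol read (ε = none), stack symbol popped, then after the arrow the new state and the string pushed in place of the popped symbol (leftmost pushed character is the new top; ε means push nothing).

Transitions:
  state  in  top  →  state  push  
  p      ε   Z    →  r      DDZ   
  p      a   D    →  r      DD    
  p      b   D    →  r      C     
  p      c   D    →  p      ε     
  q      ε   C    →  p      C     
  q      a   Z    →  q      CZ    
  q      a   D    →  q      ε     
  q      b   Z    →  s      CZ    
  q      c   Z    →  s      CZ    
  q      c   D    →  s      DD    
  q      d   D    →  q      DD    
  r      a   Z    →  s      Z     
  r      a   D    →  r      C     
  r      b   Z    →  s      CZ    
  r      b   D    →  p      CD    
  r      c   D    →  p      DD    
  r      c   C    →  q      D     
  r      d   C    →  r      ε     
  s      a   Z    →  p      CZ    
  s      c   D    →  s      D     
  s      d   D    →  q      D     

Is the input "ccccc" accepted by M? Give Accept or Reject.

Reject

(p, ccccc, Z) ⊢ (r, ccccc, DDZ) ⊢ (p, cccc, DDDZ) ⊢ (p, ccc, DDZ) ⊢ (p, cc, DZ) ⊢ (p, c, Z) ⊢ (r, c, DDZ) ⊢ (p, ε, DDDZ)
All input consumed; state p ∉ F and no further ε-move applies.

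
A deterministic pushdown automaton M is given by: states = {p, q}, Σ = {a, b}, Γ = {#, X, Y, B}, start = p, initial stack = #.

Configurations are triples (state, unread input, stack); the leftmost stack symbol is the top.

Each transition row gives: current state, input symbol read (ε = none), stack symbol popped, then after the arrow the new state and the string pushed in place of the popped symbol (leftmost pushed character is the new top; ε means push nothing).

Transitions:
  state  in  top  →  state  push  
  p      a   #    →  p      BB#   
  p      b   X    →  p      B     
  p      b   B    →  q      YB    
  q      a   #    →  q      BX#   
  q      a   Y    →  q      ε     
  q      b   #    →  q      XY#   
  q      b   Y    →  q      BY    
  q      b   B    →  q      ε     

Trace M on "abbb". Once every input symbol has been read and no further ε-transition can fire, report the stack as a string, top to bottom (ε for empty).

(p, abbb, #) ⊢ (p, bbb, BB#) ⊢ (q, bb, YBB#) ⊢ (q, b, BYBB#) ⊢ (q, ε, YBB#)
All input consumed in state q with stack YBB#.

YBB#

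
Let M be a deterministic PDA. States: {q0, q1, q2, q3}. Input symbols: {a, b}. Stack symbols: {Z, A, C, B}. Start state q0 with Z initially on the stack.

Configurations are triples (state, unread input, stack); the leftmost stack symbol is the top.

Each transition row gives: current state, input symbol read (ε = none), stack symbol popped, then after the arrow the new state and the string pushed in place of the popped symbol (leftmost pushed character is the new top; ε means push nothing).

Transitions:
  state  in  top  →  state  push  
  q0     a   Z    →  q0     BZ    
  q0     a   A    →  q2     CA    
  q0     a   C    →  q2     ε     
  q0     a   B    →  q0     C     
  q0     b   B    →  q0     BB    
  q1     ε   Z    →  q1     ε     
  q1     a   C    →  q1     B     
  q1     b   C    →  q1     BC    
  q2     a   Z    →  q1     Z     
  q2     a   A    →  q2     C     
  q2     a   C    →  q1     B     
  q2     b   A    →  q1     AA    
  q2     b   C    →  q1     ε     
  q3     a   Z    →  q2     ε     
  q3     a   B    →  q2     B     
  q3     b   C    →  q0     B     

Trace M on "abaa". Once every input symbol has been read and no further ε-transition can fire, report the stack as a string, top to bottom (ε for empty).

(q0, abaa, Z)
  read a, top Z: go to q0, push BZ → (q0, baa, BZ)
  read b, top B: go to q0, push BB → (q0, aa, BBZ)
  read a, top B: go to q0, push C → (q0, a, CBZ)
  read a, top C: go to q2, push ε → (q2, ε, BZ)
All input consumed in state q2 with stack BZ.

BZ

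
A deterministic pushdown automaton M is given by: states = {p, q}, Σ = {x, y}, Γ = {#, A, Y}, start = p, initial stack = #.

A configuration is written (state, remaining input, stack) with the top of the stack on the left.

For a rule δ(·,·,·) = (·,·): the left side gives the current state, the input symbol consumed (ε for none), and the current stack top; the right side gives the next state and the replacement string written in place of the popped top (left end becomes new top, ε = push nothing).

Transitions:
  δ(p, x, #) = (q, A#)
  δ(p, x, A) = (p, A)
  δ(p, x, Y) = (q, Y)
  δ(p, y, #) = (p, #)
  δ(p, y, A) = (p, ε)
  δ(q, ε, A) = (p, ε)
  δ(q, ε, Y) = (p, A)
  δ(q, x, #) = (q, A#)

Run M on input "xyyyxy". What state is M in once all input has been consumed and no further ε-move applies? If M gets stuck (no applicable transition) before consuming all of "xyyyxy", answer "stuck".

(p, xyyyxy, #) ⊢ (q, yyyxy, A#) ⊢ (p, yyyxy, #) ⊢ (p, yyxy, #) ⊢ (p, yxy, #) ⊢ (p, xy, #) ⊢ (q, y, A#) ⊢ (p, y, #) ⊢ (p, ε, #)
All input consumed; M is in state p.

p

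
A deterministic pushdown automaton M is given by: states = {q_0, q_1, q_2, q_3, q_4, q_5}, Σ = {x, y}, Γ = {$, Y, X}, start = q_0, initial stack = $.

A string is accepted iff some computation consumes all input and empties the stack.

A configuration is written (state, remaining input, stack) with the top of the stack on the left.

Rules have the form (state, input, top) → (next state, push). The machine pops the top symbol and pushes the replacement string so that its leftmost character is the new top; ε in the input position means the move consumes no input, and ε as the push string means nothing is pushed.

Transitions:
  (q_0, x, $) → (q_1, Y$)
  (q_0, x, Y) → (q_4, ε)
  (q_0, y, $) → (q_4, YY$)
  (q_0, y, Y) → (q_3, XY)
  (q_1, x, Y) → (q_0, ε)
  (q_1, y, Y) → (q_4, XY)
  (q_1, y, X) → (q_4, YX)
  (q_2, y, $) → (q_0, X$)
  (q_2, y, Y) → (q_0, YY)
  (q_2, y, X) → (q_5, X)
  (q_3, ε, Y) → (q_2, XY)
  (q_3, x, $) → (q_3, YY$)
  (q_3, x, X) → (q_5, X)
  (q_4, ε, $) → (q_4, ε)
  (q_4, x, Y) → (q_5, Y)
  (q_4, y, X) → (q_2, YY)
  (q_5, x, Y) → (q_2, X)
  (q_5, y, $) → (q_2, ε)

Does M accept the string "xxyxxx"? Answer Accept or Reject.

Reject

(q_0, xxyxxx, $) ⊢ (q_1, xyxxx, Y$) ⊢ (q_0, yxxx, $) ⊢ (q_4, xxx, YY$) ⊢ (q_5, xx, YY$) ⊢ (q_2, x, XY$)
No transition applies at (q_2, x, XY$); input not fully consumed.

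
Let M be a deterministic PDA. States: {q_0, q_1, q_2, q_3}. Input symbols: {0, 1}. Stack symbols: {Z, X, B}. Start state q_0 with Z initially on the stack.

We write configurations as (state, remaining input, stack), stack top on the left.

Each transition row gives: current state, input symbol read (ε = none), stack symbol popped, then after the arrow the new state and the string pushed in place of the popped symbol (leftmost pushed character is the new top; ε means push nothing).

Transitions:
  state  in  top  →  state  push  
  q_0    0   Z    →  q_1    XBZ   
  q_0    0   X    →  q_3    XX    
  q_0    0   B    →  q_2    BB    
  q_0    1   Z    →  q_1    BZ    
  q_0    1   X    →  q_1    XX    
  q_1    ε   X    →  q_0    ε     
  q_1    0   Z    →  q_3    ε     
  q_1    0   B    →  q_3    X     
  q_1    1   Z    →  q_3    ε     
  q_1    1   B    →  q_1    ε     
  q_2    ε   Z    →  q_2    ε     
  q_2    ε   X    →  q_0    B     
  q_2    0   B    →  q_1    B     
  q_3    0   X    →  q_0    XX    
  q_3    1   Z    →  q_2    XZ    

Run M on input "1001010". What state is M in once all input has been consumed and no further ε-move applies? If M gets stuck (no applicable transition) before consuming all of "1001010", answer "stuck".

(q_0, 1001010, Z) ⊢ (q_1, 001010, BZ) ⊢ (q_3, 01010, XZ) ⊢ (q_0, 1010, XXZ) ⊢ (q_1, 010, XXXZ) ⊢ (q_0, 010, XXZ) ⊢ (q_3, 10, XXXZ)
No transition for (q_3, 1, top X); M blocks with input 10 remaining.

stuck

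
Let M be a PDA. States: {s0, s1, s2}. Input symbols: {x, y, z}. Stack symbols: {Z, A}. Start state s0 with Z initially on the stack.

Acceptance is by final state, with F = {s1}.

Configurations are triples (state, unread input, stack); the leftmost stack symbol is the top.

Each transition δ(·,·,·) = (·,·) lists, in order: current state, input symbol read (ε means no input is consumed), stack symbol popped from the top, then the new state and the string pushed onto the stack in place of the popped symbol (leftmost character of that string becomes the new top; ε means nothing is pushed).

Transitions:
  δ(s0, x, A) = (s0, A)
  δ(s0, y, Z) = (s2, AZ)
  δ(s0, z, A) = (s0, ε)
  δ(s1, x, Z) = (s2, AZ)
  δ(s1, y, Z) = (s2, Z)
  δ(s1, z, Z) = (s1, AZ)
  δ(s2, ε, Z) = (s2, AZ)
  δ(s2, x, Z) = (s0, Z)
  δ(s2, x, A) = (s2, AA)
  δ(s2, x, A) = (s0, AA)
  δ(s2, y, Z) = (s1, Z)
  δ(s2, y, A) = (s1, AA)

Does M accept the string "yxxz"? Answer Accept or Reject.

No computation consumes all input and reaches a final state.

Reject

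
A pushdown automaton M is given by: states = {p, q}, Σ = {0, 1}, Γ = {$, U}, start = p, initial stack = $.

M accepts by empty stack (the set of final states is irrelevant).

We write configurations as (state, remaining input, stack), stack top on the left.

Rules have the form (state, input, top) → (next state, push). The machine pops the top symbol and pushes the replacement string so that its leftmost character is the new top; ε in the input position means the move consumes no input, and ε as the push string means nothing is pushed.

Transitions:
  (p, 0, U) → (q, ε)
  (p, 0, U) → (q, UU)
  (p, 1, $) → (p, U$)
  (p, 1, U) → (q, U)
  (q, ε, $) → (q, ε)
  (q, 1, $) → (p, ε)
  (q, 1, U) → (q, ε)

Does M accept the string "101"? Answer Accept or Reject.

Accept

One accepting computation: (p, 101, $) ⊢ (p, 01, U$) ⊢ (q, 1, $) ⊢ (p, ε, ε)
All input consumed and the stack is empty.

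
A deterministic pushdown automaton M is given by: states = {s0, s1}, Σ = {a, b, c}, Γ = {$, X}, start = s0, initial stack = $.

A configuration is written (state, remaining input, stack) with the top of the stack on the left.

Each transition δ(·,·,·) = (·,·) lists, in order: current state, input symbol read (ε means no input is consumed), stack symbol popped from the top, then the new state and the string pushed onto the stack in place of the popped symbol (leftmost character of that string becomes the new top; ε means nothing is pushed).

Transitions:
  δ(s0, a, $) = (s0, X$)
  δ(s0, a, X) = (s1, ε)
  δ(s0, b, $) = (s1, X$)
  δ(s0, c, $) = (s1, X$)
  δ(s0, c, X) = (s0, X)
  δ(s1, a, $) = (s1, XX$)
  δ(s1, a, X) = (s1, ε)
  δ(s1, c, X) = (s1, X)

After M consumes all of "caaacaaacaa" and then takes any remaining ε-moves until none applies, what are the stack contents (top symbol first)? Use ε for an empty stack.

(s0, caaacaaacaa, $)
  read c, top $: go to s1, push X$ → (s1, aaacaaacaa, X$)
  read a, top X: go to s1, push ε → (s1, aacaaacaa, $)
  read a, top $: go to s1, push XX$ → (s1, acaaacaa, XX$)
  read a, top X: go to s1, push ε → (s1, caaacaa, X$)
  read c, top X: go to s1, push X → (s1, aaacaa, X$)
  read a, top X: go to s1, push ε → (s1, aacaa, $)
  read a, top $: go to s1, push XX$ → (s1, acaa, XX$)
  read a, top X: go to s1, push ε → (s1, caa, X$)
  read c, top X: go to s1, push X → (s1, aa, X$)
  read a, top X: go to s1, push ε → (s1, a, $)
  read a, top $: go to s1, push XX$ → (s1, ε, XX$)
All input consumed in state s1 with stack XX$.

XX$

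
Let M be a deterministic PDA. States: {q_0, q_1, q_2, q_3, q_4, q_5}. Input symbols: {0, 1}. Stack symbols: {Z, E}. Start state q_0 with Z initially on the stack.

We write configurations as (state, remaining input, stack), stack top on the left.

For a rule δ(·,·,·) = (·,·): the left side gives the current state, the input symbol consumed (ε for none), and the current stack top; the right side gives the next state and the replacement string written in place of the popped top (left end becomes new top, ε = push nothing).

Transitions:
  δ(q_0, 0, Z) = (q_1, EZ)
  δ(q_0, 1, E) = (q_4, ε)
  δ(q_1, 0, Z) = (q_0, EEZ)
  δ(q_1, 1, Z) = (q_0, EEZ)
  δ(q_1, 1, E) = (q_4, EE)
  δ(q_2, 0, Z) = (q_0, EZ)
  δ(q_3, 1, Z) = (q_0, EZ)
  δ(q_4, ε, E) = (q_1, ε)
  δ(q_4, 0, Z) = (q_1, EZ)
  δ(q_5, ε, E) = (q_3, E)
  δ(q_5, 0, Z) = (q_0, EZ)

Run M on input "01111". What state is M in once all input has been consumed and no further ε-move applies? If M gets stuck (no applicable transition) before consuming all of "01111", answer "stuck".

q_1

(q_0, 01111, Z)
  read 0, top Z: go to q_1, push EZ → (q_1, 1111, EZ)
  read 1, top E: go to q_4, push EE → (q_4, 111, EEZ)
  ε-move, top E: go to q_1, push ε → (q_1, 111, EZ)
  read 1, top E: go to q_4, push EE → (q_4, 11, EEZ)
  ε-move, top E: go to q_1, push ε → (q_1, 11, EZ)
  read 1, top E: go to q_4, push EE → (q_4, 1, EEZ)
  ε-move, top E: go to q_1, push ε → (q_1, 1, EZ)
  read 1, top E: go to q_4, push EE → (q_4, ε, EEZ)
  ε-move, top E: go to q_1, push ε → (q_1, ε, EZ)
All input consumed; M is in state q_1.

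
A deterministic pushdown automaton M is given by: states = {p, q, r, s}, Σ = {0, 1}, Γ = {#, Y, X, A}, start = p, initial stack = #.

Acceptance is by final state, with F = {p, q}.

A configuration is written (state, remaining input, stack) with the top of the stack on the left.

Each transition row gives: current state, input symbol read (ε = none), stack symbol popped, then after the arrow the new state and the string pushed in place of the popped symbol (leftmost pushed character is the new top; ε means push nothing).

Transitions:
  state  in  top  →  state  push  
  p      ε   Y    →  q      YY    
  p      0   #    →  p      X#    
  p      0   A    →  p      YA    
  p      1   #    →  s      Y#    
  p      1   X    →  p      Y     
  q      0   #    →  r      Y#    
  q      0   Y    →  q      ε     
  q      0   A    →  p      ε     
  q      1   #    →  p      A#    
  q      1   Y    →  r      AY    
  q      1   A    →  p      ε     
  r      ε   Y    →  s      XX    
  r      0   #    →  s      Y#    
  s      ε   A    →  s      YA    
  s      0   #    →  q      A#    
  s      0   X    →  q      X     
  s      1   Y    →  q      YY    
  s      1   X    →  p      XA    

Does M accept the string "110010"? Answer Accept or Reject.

(p, 110010, #)
  read 1, top #: go to s, push Y# → (s, 10010, Y#)
  read 1, top Y: go to q, push YY → (q, 0010, YY#)
  read 0, top Y: go to q, push ε → (q, 010, Y#)
  read 0, top Y: go to q, push ε → (q, 10, #)
  read 1, top #: go to p, push A# → (p, 0, A#)
  read 0, top A: go to p, push YA → (p, ε, YA#)
All input consumed; state p ∈ F.

Accept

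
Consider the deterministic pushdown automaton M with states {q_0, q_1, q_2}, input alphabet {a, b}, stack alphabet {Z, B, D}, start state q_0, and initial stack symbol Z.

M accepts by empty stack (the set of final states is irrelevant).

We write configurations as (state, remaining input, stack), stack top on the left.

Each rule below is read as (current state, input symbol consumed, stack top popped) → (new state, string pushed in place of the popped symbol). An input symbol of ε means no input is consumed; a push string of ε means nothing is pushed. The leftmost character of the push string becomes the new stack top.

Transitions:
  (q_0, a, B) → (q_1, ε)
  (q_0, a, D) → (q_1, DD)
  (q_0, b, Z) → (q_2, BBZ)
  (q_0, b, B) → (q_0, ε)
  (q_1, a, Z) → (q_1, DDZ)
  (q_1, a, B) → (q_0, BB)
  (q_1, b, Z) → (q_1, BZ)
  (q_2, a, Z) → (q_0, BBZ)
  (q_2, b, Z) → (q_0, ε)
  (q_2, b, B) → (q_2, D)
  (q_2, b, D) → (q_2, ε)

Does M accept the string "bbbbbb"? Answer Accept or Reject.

Accept

(q_0, bbbbbb, Z)
  read b, top Z: go to q_2, push BBZ → (q_2, bbbbb, BBZ)
  read b, top B: go to q_2, push D → (q_2, bbbb, DBZ)
  read b, top D: go to q_2, push ε → (q_2, bbb, BZ)
  read b, top B: go to q_2, push D → (q_2, bb, DZ)
  read b, top D: go to q_2, push ε → (q_2, b, Z)
  read b, top Z: go to q_0, push ε → (q_0, ε, ε)
All input consumed and the stack is empty.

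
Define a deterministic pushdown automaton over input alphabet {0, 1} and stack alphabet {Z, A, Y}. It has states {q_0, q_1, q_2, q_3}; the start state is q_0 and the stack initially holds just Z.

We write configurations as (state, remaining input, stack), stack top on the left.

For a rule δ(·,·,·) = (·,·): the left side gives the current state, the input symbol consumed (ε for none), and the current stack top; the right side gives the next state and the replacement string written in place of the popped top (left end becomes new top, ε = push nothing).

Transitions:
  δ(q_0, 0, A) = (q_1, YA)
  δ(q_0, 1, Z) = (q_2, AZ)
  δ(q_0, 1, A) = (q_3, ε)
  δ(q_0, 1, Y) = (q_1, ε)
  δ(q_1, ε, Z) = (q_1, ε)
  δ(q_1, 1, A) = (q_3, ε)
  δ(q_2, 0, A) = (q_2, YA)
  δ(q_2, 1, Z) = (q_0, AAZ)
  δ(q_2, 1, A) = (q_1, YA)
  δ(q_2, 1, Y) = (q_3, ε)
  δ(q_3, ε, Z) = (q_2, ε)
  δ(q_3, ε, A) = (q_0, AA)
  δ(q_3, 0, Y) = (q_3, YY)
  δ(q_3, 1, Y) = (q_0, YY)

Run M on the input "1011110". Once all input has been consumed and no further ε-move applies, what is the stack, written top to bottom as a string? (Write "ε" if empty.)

YAAZ

(q_0, 1011110, Z)
  read 1, top Z: go to q_2, push AZ → (q_2, 011110, AZ)
  read 0, top A: go to q_2, push YA → (q_2, 11110, YAZ)
  read 1, top Y: go to q_3, push ε → (q_3, 1110, AZ)
  ε-move, top A: go to q_0, push AA → (q_0, 1110, AAZ)
  read 1, top A: go to q_3, push ε → (q_3, 110, AZ)
  ε-move, top A: go to q_0, push AA → (q_0, 110, AAZ)
  read 1, top A: go to q_3, push ε → (q_3, 10, AZ)
  ε-move, top A: go to q_0, push AA → (q_0, 10, AAZ)
  read 1, top A: go to q_3, push ε → (q_3, 0, AZ)
  ε-move, top A: go to q_0, push AA → (q_0, 0, AAZ)
  read 0, top A: go to q_1, push YA → (q_1, ε, YAAZ)
All input consumed in state q_1 with stack YAAZ.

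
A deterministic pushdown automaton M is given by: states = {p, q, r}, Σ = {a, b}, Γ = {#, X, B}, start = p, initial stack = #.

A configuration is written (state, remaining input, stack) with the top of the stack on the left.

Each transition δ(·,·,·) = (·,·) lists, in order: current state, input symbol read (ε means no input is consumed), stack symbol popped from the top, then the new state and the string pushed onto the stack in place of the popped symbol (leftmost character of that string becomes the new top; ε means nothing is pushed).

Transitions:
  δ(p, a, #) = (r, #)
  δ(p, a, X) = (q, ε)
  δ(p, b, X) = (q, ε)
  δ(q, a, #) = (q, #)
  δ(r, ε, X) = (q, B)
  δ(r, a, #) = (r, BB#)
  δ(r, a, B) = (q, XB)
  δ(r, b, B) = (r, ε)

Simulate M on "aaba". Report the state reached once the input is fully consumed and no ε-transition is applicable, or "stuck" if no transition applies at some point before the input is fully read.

q

(p, aaba, #)
  read a, top #: go to r, push # → (r, aba, #)
  read a, top #: go to r, push BB# → (r, ba, BB#)
  read b, top B: go to r, push ε → (r, a, B#)
  read a, top B: go to q, push XB → (q, ε, XB#)
All input consumed; M is in state q.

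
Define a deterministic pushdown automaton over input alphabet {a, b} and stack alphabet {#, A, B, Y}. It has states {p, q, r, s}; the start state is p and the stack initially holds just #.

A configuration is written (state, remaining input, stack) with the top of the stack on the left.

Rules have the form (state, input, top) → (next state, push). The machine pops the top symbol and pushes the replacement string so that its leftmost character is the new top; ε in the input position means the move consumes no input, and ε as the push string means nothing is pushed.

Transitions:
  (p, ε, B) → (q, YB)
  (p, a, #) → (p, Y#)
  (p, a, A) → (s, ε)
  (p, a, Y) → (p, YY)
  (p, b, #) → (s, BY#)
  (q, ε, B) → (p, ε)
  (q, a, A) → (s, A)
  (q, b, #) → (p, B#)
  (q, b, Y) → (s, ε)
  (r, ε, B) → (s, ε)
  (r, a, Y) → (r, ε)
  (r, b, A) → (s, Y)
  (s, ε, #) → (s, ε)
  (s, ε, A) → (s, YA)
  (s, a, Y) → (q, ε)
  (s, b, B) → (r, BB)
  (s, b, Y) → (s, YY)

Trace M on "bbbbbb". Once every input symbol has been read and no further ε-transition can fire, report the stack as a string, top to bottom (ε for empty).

(p, bbbbbb, #) ⊢ (s, bbbbb, BY#) ⊢ (r, bbbb, BBY#) ⊢ (s, bbbb, BY#) ⊢ (r, bbb, BBY#) ⊢ (s, bbb, BY#) ⊢ (r, bb, BBY#) ⊢ (s, bb, BY#) ⊢ (r, b, BBY#) ⊢ (s, b, BY#) ⊢ (r, ε, BBY#) ⊢ (s, ε, BY#)
All input consumed in state s with stack BY#.

BY#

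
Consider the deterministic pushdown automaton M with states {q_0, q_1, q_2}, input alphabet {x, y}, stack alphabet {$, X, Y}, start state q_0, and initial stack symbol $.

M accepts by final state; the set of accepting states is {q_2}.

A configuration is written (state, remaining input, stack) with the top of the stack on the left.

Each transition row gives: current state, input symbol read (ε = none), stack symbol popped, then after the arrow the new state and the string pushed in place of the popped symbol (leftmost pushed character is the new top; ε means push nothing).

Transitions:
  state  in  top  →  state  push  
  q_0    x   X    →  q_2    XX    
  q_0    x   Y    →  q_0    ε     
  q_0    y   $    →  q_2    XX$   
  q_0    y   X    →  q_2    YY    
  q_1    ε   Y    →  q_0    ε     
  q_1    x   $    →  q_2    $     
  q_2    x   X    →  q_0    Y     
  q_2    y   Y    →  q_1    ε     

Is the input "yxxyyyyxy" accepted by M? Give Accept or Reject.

Reject

(q_0, yxxyyyyxy, $)
  read y, top $: go to q_2, push XX$ → (q_2, xxyyyyxy, XX$)
  read x, top X: go to q_0, push Y → (q_0, xyyyyxy, YX$)
  read x, top Y: go to q_0, push ε → (q_0, yyyyxy, X$)
  read y, top X: go to q_2, push YY → (q_2, yyyxy, YY$)
  read y, top Y: go to q_1, push ε → (q_1, yyxy, Y$)
  ε-move, top Y: go to q_0, push ε → (q_0, yyxy, $)
  read y, top $: go to q_2, push XX$ → (q_2, yxy, XX$)
No transition applies at (q_2, yxy, XX$); input not fully consumed.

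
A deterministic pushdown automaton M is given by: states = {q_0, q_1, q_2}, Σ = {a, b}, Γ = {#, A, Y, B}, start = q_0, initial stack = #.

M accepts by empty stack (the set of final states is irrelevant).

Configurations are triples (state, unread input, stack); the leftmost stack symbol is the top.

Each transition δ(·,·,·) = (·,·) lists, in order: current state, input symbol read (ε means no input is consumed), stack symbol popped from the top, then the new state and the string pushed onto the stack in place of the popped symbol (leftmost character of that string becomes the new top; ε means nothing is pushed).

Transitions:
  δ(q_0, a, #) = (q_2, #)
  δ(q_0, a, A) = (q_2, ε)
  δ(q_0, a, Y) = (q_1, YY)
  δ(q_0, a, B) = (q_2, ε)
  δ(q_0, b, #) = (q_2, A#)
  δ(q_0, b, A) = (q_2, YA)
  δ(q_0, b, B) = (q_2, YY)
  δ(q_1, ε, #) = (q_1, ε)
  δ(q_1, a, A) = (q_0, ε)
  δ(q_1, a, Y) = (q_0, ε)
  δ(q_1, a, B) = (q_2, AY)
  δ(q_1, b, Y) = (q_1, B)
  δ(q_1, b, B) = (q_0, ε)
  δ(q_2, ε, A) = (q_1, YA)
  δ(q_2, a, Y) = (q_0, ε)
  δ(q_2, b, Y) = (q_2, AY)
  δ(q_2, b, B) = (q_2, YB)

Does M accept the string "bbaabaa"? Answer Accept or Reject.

Reject

(q_0, bbaabaa, #)
  read b, top #: go to q_2, push A# → (q_2, baabaa, A#)
  ε-move, top A: go to q_1, push YA → (q_1, baabaa, YA#)
  read b, top Y: go to q_1, push B → (q_1, aabaa, BA#)
  read a, top B: go to q_2, push AY → (q_2, abaa, AYA#)
  ε-move, top A: go to q_1, push YA → (q_1, abaa, YAYA#)
  read a, top Y: go to q_0, push ε → (q_0, baa, AYA#)
  read b, top A: go to q_2, push YA → (q_2, aa, YAYA#)
  read a, top Y: go to q_0, push ε → (q_0, a, AYA#)
  read a, top A: go to q_2, push ε → (q_2, ε, YA#)
All input consumed; stack is YA#, not empty, and no further ε-move applies.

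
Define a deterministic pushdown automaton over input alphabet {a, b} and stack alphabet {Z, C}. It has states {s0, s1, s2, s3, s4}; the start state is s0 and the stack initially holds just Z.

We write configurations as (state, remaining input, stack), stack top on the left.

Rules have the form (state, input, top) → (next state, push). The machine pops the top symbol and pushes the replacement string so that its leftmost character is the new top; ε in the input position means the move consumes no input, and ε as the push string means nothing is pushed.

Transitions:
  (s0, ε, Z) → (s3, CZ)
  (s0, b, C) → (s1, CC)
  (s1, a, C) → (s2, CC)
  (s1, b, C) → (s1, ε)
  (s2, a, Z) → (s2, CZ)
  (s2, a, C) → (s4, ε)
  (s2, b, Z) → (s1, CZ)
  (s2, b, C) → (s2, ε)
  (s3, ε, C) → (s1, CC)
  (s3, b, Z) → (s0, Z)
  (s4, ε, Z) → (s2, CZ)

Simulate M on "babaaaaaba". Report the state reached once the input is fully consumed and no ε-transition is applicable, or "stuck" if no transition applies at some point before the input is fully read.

(s0, babaaaaaba, Z)
  ε-move, top Z: go to s3, push CZ → (s3, babaaaaaba, CZ)
  ε-move, top C: go to s1, push CC → (s1, babaaaaaba, CCZ)
  read b, top C: go to s1, push ε → (s1, abaaaaaba, CZ)
  read a, top C: go to s2, push CC → (s2, baaaaaba, CCZ)
  read b, top C: go to s2, push ε → (s2, aaaaaba, CZ)
  read a, top C: go to s4, push ε → (s4, aaaaba, Z)
  ε-move, top Z: go to s2, push CZ → (s2, aaaaba, CZ)
  read a, top C: go to s4, push ε → (s4, aaaba, Z)
  ε-move, top Z: go to s2, push CZ → (s2, aaaba, CZ)
  read a, top C: go to s4, push ε → (s4, aaba, Z)
  ε-move, top Z: go to s2, push CZ → (s2, aaba, CZ)
  read a, top C: go to s4, push ε → (s4, aba, Z)
  ε-move, top Z: go to s2, push CZ → (s2, aba, CZ)
  read a, top C: go to s4, push ε → (s4, ba, Z)
  ε-move, top Z: go to s2, push CZ → (s2, ba, CZ)
  read b, top C: go to s2, push ε → (s2, a, Z)
  read a, top Z: go to s2, push CZ → (s2, ε, CZ)
All input consumed; M is in state s2.

s2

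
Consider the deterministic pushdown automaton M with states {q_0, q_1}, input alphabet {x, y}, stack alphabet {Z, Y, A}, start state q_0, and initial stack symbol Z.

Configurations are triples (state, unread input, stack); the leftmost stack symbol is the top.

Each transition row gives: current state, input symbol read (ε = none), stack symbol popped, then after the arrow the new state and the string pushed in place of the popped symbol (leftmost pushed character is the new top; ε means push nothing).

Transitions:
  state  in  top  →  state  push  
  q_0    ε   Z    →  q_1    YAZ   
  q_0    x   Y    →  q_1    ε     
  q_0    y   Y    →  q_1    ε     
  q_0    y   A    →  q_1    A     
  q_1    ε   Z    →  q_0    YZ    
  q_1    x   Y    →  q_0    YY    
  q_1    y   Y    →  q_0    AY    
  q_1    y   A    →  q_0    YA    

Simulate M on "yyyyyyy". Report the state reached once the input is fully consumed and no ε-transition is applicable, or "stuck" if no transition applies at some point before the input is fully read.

q_0

(q_0, yyyyyyy, Z)
  ε-move, top Z: go to q_1, push YAZ → (q_1, yyyyyyy, YAZ)
  read y, top Y: go to q_0, push AY → (q_0, yyyyyy, AYAZ)
  read y, top A: go to q_1, push A → (q_1, yyyyy, AYAZ)
  read y, top A: go to q_0, push YA → (q_0, yyyy, YAYAZ)
  read y, top Y: go to q_1, push ε → (q_1, yyy, AYAZ)
  read y, top A: go to q_0, push YA → (q_0, yy, YAYAZ)
  read y, top Y: go to q_1, push ε → (q_1, y, AYAZ)
  read y, top A: go to q_0, push YA → (q_0, ε, YAYAZ)
All input consumed; M is in state q_0.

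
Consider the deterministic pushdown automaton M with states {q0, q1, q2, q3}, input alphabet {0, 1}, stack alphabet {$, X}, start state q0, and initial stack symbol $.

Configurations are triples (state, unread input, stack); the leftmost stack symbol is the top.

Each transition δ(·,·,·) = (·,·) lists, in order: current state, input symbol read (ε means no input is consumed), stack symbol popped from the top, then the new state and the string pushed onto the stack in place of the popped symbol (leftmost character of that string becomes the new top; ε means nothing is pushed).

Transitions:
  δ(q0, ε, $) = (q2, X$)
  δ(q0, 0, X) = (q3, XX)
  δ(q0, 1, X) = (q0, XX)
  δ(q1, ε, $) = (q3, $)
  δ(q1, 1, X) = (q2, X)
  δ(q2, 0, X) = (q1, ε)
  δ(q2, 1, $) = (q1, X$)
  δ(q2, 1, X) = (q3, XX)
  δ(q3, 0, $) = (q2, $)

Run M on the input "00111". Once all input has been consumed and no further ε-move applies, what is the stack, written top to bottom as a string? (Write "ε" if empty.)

XX$

(q0, 00111, $)
  ε-move, top $: go to q2, push X$ → (q2, 00111, X$)
  read 0, top X: go to q1, push ε → (q1, 0111, $)
  ε-move, top $: go to q3, push $ → (q3, 0111, $)
  read 0, top $: go to q2, push $ → (q2, 111, $)
  read 1, top $: go to q1, push X$ → (q1, 11, X$)
  read 1, top X: go to q2, push X → (q2, 1, X$)
  read 1, top X: go to q3, push XX → (q3, ε, XX$)
All input consumed in state q3 with stack XX$.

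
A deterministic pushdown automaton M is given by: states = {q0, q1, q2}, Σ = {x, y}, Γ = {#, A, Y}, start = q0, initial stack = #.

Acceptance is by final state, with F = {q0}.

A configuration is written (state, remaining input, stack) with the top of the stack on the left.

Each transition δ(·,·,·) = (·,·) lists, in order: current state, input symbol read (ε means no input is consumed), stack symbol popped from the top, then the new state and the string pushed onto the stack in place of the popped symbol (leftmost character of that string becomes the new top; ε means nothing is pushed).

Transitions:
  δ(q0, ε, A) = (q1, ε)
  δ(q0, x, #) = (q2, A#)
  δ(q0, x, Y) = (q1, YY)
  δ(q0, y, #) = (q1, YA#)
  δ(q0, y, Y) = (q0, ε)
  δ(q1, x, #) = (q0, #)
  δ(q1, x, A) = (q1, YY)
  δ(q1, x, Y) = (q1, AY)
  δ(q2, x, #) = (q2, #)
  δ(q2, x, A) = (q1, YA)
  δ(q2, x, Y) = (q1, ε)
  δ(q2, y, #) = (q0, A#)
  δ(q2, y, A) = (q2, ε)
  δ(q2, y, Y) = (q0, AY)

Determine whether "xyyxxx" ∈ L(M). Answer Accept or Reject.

(q0, xyyxxx, #)
  read x, top #: go to q2, push A# → (q2, yyxxx, A#)
  read y, top A: go to q2, push ε → (q2, yxxx, #)
  read y, top #: go to q0, push A# → (q0, xxx, A#)
  ε-move, top A: go to q1, push ε → (q1, xxx, #)
  read x, top #: go to q0, push # → (q0, xx, #)
  read x, top #: go to q2, push A# → (q2, x, A#)
  read x, top A: go to q1, push YA → (q1, ε, YA#)
All input consumed; state q1 ∉ F and no further ε-move applies.

Reject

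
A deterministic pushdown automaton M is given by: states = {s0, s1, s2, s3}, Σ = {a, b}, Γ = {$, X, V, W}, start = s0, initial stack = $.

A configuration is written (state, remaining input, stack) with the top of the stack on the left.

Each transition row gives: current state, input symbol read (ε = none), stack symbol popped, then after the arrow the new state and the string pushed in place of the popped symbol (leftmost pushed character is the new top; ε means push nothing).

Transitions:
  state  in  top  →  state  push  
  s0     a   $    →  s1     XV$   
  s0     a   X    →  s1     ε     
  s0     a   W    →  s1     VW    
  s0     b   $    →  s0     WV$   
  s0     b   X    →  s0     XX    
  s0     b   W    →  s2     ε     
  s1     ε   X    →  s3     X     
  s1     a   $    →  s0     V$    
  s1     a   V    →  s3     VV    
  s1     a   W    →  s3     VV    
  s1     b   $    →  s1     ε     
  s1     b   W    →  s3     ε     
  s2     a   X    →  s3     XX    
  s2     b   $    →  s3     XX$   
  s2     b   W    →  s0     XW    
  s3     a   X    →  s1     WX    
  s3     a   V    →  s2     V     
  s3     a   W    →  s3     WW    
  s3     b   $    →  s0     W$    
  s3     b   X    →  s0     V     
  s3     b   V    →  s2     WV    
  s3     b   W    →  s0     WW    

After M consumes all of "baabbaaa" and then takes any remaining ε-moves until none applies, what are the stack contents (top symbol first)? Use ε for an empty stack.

(s0, baabbaaa, $)
  read b, top $: go to s0, push WV$ → (s0, aabbaaa, WV$)
  read a, top W: go to s1, push VW → (s1, abbaaa, VWV$)
  read a, top V: go to s3, push VV → (s3, bbaaa, VVWV$)
  read b, top V: go to s2, push WV → (s2, baaa, WVVWV$)
  read b, top W: go to s0, push XW → (s0, aaa, XWVVWV$)
  read a, top X: go to s1, push ε → (s1, aa, WVVWV$)
  read a, top W: go to s3, push VV → (s3, a, VVVVWV$)
  read a, top V: go to s2, push V → (s2, ε, VVVVWV$)
All input consumed in state s2 with stack VVVVWV$.

VVVVWV$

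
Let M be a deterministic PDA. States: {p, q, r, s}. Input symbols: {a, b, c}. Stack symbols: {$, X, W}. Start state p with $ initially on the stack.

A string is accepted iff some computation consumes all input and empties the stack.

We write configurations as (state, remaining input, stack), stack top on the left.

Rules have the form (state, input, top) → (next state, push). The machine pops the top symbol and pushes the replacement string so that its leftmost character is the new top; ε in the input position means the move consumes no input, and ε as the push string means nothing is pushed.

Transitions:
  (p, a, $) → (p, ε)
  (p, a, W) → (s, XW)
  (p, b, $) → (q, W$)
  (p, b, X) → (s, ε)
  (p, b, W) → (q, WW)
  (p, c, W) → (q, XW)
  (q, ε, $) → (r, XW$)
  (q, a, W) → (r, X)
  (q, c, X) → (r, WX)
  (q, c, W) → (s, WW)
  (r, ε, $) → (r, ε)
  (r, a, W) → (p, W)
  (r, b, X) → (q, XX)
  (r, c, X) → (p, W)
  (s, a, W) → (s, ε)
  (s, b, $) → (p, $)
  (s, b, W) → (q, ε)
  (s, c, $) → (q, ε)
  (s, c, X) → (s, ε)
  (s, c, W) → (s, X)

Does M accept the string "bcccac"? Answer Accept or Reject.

Accept

(p, bcccac, $)
  read b, top $: go to q, push W$ → (q, cccac, W$)
  read c, top W: go to s, push WW → (s, ccac, WW$)
  read c, top W: go to s, push X → (s, cac, XW$)
  read c, top X: go to s, push ε → (s, ac, W$)
  read a, top W: go to s, push ε → (s, c, $)
  read c, top $: go to q, push ε → (q, ε, ε)
All input consumed and the stack is empty.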